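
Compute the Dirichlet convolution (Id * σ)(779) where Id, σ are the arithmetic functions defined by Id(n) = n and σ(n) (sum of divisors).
(Id * σ)(779) = 3237

Divisors of 779: [1, 19, 41, 779]. For each d | 779:
  d = 1: Id(1) · σ(779/1) = 1 · 840 = 840
  d = 19: Id(19) · σ(779/19) = 19 · 42 = 798
  d = 41: Id(41) · σ(779/41) = 41 · 20 = 820
  d = 779: Id(779) · σ(779/779) = 779 · 1 = 779
Summing: (Id * σ)(779) = 840 + 798 + 820 + 779 = 3237.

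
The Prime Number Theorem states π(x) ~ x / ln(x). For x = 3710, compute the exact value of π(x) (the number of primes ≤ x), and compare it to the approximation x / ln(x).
π(3710) = 518;  x/ln(x) ≈ 451.40;  relative error ≈ 12.86%.

Directly count primes up to 3710: π(3710) = 518. The PNT approximation gives 3710/ln(3710) ≈ 3710/8.21879 ≈ 451.40. Relative error (π(x) − x/ln(x)) / π(x) ≈ 12.86%; the approximation is known to undercount slightly (Li(x) is a better estimate).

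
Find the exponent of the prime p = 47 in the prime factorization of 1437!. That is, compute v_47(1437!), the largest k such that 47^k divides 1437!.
v_47(1437!) = 30

Legendre's formula: v_p(n!) = Σ_{k ≥ 1} ⌊n / p^k⌋. For p = 47, n = 1437, the terms are:
  ⌊1437/47^1⌋ = ⌊1437/47⌋ = 30
(the next term ⌊1437/47^2⌋ = 0, terminating the sum). Summing: v_47(1437!) = 30 = 30.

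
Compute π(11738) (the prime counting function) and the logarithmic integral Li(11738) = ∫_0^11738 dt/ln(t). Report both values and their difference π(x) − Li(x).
π(11738) = 1408;  Li(11738) ≈ 1433.17;  π(x) − Li(x) ≈ -25.17.

Direct count of primes ≤ 11738 gives π(11738) = 1408. Numerical evaluation of the logarithmic integral gives Li(11738) ≈ 1433.17. The difference π(x) − Li(x) ≈ -25.17 is typically negative for small/moderate x (Li(x) overestimates), though Littlewood's theorem shows this sign changes infinitely often.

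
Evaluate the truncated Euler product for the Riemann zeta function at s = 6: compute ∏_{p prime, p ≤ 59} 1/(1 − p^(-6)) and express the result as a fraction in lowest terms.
∏ = 4770739572296379656394863241102356173984421633090039451960419477648624277653925987495283/4689410829889825408368231882153932262030763270859585875623809572192922480840433054253056

The primes p ≤ 59 are [2, 3, 5, 7, 11, 13, 17, 19, 23, 29, 31, 37, 41, 43, 47, 53, 59]. For each prime, (1 − 1/p^6)^(-1) = p^6 / (p^6 − 1). The product is (1 − 1/2^6)^(-1), (1 − 1/3^6)^(-1), (1 − 1/5^6)^(-1), (1 − 1/7^6)^(-1), (1 − 1/11^6)^(-1), (1 − 1/13^6)^(-1), (1 − 1/17^6)^(-1), (1 − 1/19^6)^(-1), (1 − 1/23^6)^(-1), (1 − 1/29^6)^(-1), (1 − 1/31^6)^(-1), (1 − 1/37^6)^(-1), (1 − 1/41^6)^(-1), (1 − 1/43^6)^(-1), (1 − 1/47^6)^(-1), (1 − 1/53^6)^(-1), (1 − 1/59^6)^(-1) = ∏ p^6 / (p^6 − 1) = 4770739572296379656394863241102356173984421633090039451960419477648624277653925987495283/4689410829889825408368231882153932262030763270859585875623809572192922480840433054253056.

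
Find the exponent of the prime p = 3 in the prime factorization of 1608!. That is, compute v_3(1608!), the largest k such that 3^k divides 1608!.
v_3(1608!) = 800

Legendre's formula: v_p(n!) = Σ_{k ≥ 1} ⌊n / p^k⌋. For p = 3, n = 1608, the terms are:
  ⌊1608/3^1⌋ = ⌊1608/3⌋ = 536
  ⌊1608/3^2⌋ = ⌊1608/9⌋ = 178
  ⌊1608/3^3⌋ = ⌊1608/27⌋ = 59
  ⌊1608/3^4⌋ = ⌊1608/81⌋ = 19
  ⌊1608/3^5⌋ = ⌊1608/243⌋ = 6
  ⌊1608/3^6⌋ = ⌊1608/729⌋ = 2
(the next term ⌊1608/3^7⌋ = 0, terminating the sum). Summing: v_3(1608!) = 536 + 178 + 59 + 19 + 6 + 2 = 800.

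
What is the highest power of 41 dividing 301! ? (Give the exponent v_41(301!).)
v_41(301!) = 7

Legendre's formula: v_p(n!) = Σ_{k ≥ 1} ⌊n / p^k⌋. For p = 41, n = 301, the terms are:
  ⌊301/41^1⌋ = ⌊301/41⌋ = 7
(the next term ⌊301/41^2⌋ = 0, terminating the sum). Summing: v_41(301!) = 7 = 7.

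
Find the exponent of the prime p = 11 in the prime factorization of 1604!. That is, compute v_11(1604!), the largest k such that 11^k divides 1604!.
v_11(1604!) = 159

Legendre's formula: v_p(n!) = Σ_{k ≥ 1} ⌊n / p^k⌋. For p = 11, n = 1604, the terms are:
  ⌊1604/11^1⌋ = ⌊1604/11⌋ = 145
  ⌊1604/11^2⌋ = ⌊1604/121⌋ = 13
  ⌊1604/11^3⌋ = ⌊1604/1331⌋ = 1
(the next term ⌊1604/11^4⌋ = 0, terminating the sum). Summing: v_11(1604!) = 145 + 13 + 1 = 159.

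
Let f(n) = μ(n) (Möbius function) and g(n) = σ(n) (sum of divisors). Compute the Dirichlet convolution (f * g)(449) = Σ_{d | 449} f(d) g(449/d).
(μ * σ)(449) = 449

Divisors of 449: [1, 449]. For each d | 449:
  d = 1: μ(1) · σ(449/1) = 1 · 450 = 450
  d = 449: μ(449) · σ(449/449) = -1 · 1 = -1
Summing: (μ * σ)(449) = 450 + -1 = 449.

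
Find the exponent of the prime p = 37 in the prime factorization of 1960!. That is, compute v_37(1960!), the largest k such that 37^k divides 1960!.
v_37(1960!) = 53

Legendre's formula: v_p(n!) = Σ_{k ≥ 1} ⌊n / p^k⌋. For p = 37, n = 1960, the terms are:
  ⌊1960/37^1⌋ = ⌊1960/37⌋ = 52
  ⌊1960/37^2⌋ = ⌊1960/1369⌋ = 1
(the next term ⌊1960/37^3⌋ = 0, terminating the sum). Summing: v_37(1960!) = 52 + 1 = 53.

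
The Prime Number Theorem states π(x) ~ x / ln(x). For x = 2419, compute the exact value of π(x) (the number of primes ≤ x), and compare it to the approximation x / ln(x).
π(2419) = 359;  x/ln(x) ≈ 310.48;  relative error ≈ 13.51%.

Directly count primes up to 2419: π(2419) = 359. The PNT approximation gives 2419/ln(2419) ≈ 2419/7.79111 ≈ 310.48. Relative error (π(x) − x/ln(x)) / π(x) ≈ 13.51%; the approximation is known to undercount slightly (Li(x) is a better estimate).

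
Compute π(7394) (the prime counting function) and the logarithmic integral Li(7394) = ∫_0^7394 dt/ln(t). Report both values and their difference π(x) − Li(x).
π(7394) = 939;  Li(7394) ≈ 958.69;  π(x) − Li(x) ≈ -19.69.

Direct count of primes ≤ 7394 gives π(7394) = 939. Numerical evaluation of the logarithmic integral gives Li(7394) ≈ 958.69. The difference π(x) − Li(x) ≈ -19.69 is typically negative for small/moderate x (Li(x) overestimates), though Littlewood's theorem shows this sign changes infinitely often.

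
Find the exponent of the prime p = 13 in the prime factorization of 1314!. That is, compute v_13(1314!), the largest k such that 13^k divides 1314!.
v_13(1314!) = 108

Legendre's formula: v_p(n!) = Σ_{k ≥ 1} ⌊n / p^k⌋. For p = 13, n = 1314, the terms are:
  ⌊1314/13^1⌋ = ⌊1314/13⌋ = 101
  ⌊1314/13^2⌋ = ⌊1314/169⌋ = 7
(the next term ⌊1314/13^3⌋ = 0, terminating the sum). Summing: v_13(1314!) = 101 + 7 = 108.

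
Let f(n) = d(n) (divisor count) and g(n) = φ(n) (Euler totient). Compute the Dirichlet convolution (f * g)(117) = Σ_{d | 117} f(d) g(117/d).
(d * φ)(117) = 182

Divisors of 117: [1, 3, 9, 13, 39, 117]. For each d | 117:
  d = 1: d(1) · φ(117/1) = 1 · 72 = 72
  d = 3: d(3) · φ(117/3) = 2 · 24 = 48
  d = 9: d(9) · φ(117/9) = 3 · 12 = 36
  d = 13: d(13) · φ(117/13) = 2 · 6 = 12
  d = 39: d(39) · φ(117/39) = 4 · 2 = 8
  d = 117: d(117) · φ(117/117) = 6 · 1 = 6
Summing: (d * φ)(117) = 72 + 48 + 36 + 12 + 8 + 6 = 182.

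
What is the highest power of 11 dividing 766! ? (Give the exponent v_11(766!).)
v_11(766!) = 75

Legendre's formula: v_p(n!) = Σ_{k ≥ 1} ⌊n / p^k⌋. For p = 11, n = 766, the terms are:
  ⌊766/11^1⌋ = ⌊766/11⌋ = 69
  ⌊766/11^2⌋ = ⌊766/121⌋ = 6
(the next term ⌊766/11^3⌋ = 0, terminating the sum). Summing: v_11(766!) = 69 + 6 = 75.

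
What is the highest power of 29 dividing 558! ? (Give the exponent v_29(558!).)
v_29(558!) = 19

Legendre's formula: v_p(n!) = Σ_{k ≥ 1} ⌊n / p^k⌋. For p = 29, n = 558, the terms are:
  ⌊558/29^1⌋ = ⌊558/29⌋ = 19
(the next term ⌊558/29^2⌋ = 0, terminating the sum). Summing: v_29(558!) = 19 = 19.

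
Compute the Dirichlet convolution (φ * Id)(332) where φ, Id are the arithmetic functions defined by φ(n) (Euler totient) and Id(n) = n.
(φ * Id)(332) = 1320

Divisors of 332: [1, 2, 4, 83, 166, 332]. For each d | 332:
  d = 1: φ(1) · Id(332/1) = 1 · 332 = 332
  d = 2: φ(2) · Id(332/2) = 1 · 166 = 166
  d = 4: φ(4) · Id(332/4) = 2 · 83 = 166
  d = 83: φ(83) · Id(332/83) = 82 · 4 = 328
  d = 166: φ(166) · Id(332/166) = 82 · 2 = 164
  d = 332: φ(332) · Id(332/332) = 164 · 1 = 164
Summing: (φ * Id)(332) = 332 + 166 + 166 + 328 + 164 + 164 = 1320.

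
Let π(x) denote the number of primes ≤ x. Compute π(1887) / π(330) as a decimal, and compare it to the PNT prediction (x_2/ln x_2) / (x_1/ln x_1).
π(1887)/π(330) = 289/66 ≈ 4.3788;  PNT prediction ≈ 4.3963.

π(330) = 66 and π(1887) = 289, so π(1887)/π(330) ≈ 4.3788. The PNT-predicted ratio is (1887/ln(1887)) / (330/ln(330)) ≈ 4.3963. The two agree to within a few percent, as expected.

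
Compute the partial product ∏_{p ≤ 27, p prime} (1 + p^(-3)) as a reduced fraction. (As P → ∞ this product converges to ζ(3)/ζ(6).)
∏ = 16117288424681472/13642976755448975

The primes p ≤ 27 are [2, 3, 5, 7, 11, 13, 17, 19, 23]. For each, (1 + 1/p^3) = (p^3 + 1)/p^3. Multiplying these fractions over p ∈ [2, 3, 5, 7, 11, 13, 17, 19, 23] gives 16117288424681472/13642976755448975. (In the limit P → ∞ this tends to ζ(3)/ζ(6).)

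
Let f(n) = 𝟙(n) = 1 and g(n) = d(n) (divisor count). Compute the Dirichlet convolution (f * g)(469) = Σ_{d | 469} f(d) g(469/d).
(𝟙 * d)(469) = 9

Divisors of 469: [1, 7, 67, 469]. For each d | 469:
  d = 1: 𝟙(1) · d(469/1) = 1 · 4 = 4
  d = 7: 𝟙(7) · d(469/7) = 1 · 2 = 2
  d = 67: 𝟙(67) · d(469/67) = 1 · 2 = 2
  d = 469: 𝟙(469) · d(469/469) = 1 · 1 = 1
Summing: (𝟙 * d)(469) = 4 + 2 + 2 + 1 = 9.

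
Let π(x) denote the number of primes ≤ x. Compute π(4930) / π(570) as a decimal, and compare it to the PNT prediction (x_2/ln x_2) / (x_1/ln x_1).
π(4930)/π(570) = 657/104 ≈ 6.3173;  PNT prediction ≈ 6.4546.

π(570) = 104 and π(4930) = 657, so π(4930)/π(570) ≈ 6.3173. The PNT-predicted ratio is (4930/ln(4930)) / (570/ln(570)) ≈ 6.4546. The two agree to within a few percent, as expected.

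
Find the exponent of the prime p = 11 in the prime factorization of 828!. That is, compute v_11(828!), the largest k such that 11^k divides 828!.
v_11(828!) = 81

Legendre's formula: v_p(n!) = Σ_{k ≥ 1} ⌊n / p^k⌋. For p = 11, n = 828, the terms are:
  ⌊828/11^1⌋ = ⌊828/11⌋ = 75
  ⌊828/11^2⌋ = ⌊828/121⌋ = 6
(the next term ⌊828/11^3⌋ = 0, terminating the sum). Summing: v_11(828!) = 75 + 6 = 81.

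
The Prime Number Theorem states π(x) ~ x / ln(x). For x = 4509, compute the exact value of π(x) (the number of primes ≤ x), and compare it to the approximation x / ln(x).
π(4509) = 611;  x/ln(x) ≈ 535.90;  relative error ≈ 12.29%.

Directly count primes up to 4509: π(4509) = 611. The PNT approximation gives 4509/ln(4509) ≈ 4509/8.41383 ≈ 535.90. Relative error (π(x) − x/ln(x)) / π(x) ≈ 12.29%; the approximation is known to undercount slightly (Li(x) is a better estimate).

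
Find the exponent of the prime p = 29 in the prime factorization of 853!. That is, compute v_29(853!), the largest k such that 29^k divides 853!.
v_29(853!) = 30

Legendre's formula: v_p(n!) = Σ_{k ≥ 1} ⌊n / p^k⌋. For p = 29, n = 853, the terms are:
  ⌊853/29^1⌋ = ⌊853/29⌋ = 29
  ⌊853/29^2⌋ = ⌊853/841⌋ = 1
(the next term ⌊853/29^3⌋ = 0, terminating the sum). Summing: v_29(853!) = 29 + 1 = 30.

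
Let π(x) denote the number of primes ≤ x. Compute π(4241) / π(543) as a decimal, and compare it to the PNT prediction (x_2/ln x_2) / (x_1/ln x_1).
π(4241)/π(543) = 581/100 ≈ 5.8100;  PNT prediction ≈ 5.8883.

π(543) = 100 and π(4241) = 581, so π(4241)/π(543) ≈ 5.8100. The PNT-predicted ratio is (4241/ln(4241)) / (543/ln(543)) ≈ 5.8883. The two agree to within a few percent, as expected.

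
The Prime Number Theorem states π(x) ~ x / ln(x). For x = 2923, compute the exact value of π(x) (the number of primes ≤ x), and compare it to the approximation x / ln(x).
π(2923) = 422;  x/ln(x) ≈ 366.27;  relative error ≈ 13.21%.

Directly count primes up to 2923: π(2923) = 422. The PNT approximation gives 2923/ln(2923) ≈ 2923/7.98037 ≈ 366.27. Relative error (π(x) − x/ln(x)) / π(x) ≈ 13.21%; the approximation is known to undercount slightly (Li(x) is a better estimate).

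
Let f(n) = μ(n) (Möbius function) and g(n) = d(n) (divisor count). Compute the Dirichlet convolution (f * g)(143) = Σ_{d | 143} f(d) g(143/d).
(μ * d)(143) = 1

Divisors of 143: [1, 11, 13, 143]. For each d | 143:
  d = 1: μ(1) · d(143/1) = 1 · 4 = 4
  d = 11: μ(11) · d(143/11) = -1 · 2 = -2
  d = 13: μ(13) · d(143/13) = -1 · 2 = -2
  d = 143: μ(143) · d(143/143) = 1 · 1 = 1
Summing: (μ * d)(143) = 4 + -2 + -2 + 1 = 1.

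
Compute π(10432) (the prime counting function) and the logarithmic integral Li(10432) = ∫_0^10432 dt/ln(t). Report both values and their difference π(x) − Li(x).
π(10432) = 1276;  Li(10432) ≈ 1292.93;  π(x) − Li(x) ≈ -16.93.

Direct count of primes ≤ 10432 gives π(10432) = 1276. Numerical evaluation of the logarithmic integral gives Li(10432) ≈ 1292.93. The difference π(x) − Li(x) ≈ -16.93 is typically negative for small/moderate x (Li(x) overestimates), though Littlewood's theorem shows this sign changes infinitely often.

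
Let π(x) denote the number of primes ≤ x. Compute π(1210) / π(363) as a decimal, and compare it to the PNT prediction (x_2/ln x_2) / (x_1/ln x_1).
π(1210)/π(363) = 197/72 ≈ 2.7361;  PNT prediction ≈ 2.7680.

π(363) = 72 and π(1210) = 197, so π(1210)/π(363) ≈ 2.7361. The PNT-predicted ratio is (1210/ln(1210)) / (363/ln(363)) ≈ 2.7680. The two agree to within a few percent, as expected.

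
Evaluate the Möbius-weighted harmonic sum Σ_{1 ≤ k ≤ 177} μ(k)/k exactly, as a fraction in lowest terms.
Σ μ(k)/k = -405094636462344486762882436757770090366687617598923355652478890632/83294951893662609690425847675448128125490254797437431023480841994855

Values of μ(k) for 1 ≤ k ≤ 177: μ(1) = 1, μ(2) = -1, μ(3) = -1, μ(5) = -1, μ(6) = 1, μ(7) = -1, μ(10) = 1, μ(11) = -1, μ(13) = -1, μ(14) = 1, μ(15) = 1, μ(17) = -1, μ(19) = -1, μ(21) = 1, μ(22) = 1, μ(23) = -1, μ(26) = 1, μ(29) = -1, μ(30) = -1, μ(31) = -1, μ(33) = 1, μ(34) = 1, μ(35) = 1, μ(37) = -1, μ(38) = 1, μ(39) = 1, μ(41) = -1, μ(42) = -1, μ(43) = -1, μ(46) = 1, μ(47) = -1, μ(51) = 1, μ(53) = -1, μ(55) = 1, μ(57) = 1, μ(58) = 1, μ(59) = -1, μ(61) = -1, μ(62) = 1, μ(65) = 1, μ(66) = -1, μ(67) = -1, μ(69) = 1, μ(70) = -1, μ(71) = -1, μ(73) = -1, μ(74) = 1, μ(77) = 1, μ(78) = -1, μ(79) = -1, μ(82) = 1, μ(83) = -1, μ(85) = 1, μ(86) = 1, μ(87) = 1, μ(89) = -1, μ(91) = 1, μ(93) = 1, μ(94) = 1, μ(95) = 1, μ(97) = -1, μ(101) = -1, μ(102) = -1, μ(103) = -1, μ(105) = -1, μ(106) = 1, μ(107) = -1, μ(109) = -1, μ(110) = -1, μ(111) = 1, μ(113) = -1, μ(114) = -1, μ(115) = 1, μ(118) = 1, μ(119) = 1, μ(122) = 1, μ(123) = 1, μ(127) = -1, μ(129) = 1, μ(130) = -1, μ(131) = -1, μ(133) = 1, μ(134) = 1, μ(137) = -1, μ(138) = -1, μ(139) = -1, μ(141) = 1, μ(142) = 1, μ(143) = 1, μ(145) = 1, μ(146) = 1, μ(149) = -1, μ(151) = -1, μ(154) = -1, μ(155) = 1, μ(157) = -1, μ(158) = 1, μ(159) = 1, μ(161) = 1, μ(163) = -1, μ(165) = -1, μ(166) = 1, μ(167) = -1, μ(170) = -1, μ(173) = -1, μ(174) = -1, μ(177) = 1, with μ = 0 on non-squarefree integers. Summing μ(k)/k for k where μ(k) ≠ 0 gives -405094636462344486762882436757770090366687617598923355652478890632/83294951893662609690425847675448128125490254797437431023480841994855 ≈ -0.0049. (PNT ⟺ this sum → 0 as n → ∞.)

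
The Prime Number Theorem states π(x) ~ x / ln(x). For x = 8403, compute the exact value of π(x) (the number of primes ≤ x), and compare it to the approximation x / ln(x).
π(8403) = 1051;  x/ln(x) ≈ 929.91;  relative error ≈ 11.52%.

Directly count primes up to 8403: π(8403) = 1051. The PNT approximation gives 8403/ln(8403) ≈ 8403/9.03634 ≈ 929.91. Relative error (π(x) − x/ln(x)) / π(x) ≈ 11.52%; the approximation is known to undercount slightly (Li(x) is a better estimate).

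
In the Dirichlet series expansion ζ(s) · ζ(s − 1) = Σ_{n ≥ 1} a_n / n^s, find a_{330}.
σ(330) = 864

In the product (Σ m^0/m^s)(Σ k / k^s) = Σ (Σ_{d | n} d) / n^s, the coefficient of 1/n^s is σ(n) = Σ_{d | n} d. For n = 330, divisors are [1, 2, 3, 5, 6, 10, 11, 15, 22, 30, 33, 55, 66, 110, 165, 330]; summing: σ(330) = 864.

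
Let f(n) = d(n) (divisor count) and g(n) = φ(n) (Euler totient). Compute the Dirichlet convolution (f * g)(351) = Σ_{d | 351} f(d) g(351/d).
(d * φ)(351) = 560

Divisors of 351: [1, 3, 9, 13, 27, 39, 117, 351]. For each d | 351:
  d = 1: d(1) · φ(351/1) = 1 · 216 = 216
  d = 3: d(3) · φ(351/3) = 2 · 72 = 144
  d = 9: d(9) · φ(351/9) = 3 · 24 = 72
  d = 13: d(13) · φ(351/13) = 2 · 18 = 36
  d = 27: d(27) · φ(351/27) = 4 · 12 = 48
  d = 39: d(39) · φ(351/39) = 4 · 6 = 24
  d = 117: d(117) · φ(351/117) = 6 · 2 = 12
  d = 351: d(351) · φ(351/351) = 8 · 1 = 8
Summing: (d * φ)(351) = 216 + 144 + 72 + 36 + 48 + 24 + 12 + 8 = 560.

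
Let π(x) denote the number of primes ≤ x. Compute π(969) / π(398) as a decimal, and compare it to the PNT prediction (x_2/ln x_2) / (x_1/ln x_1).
π(969)/π(398) = 163/78 ≈ 2.0897;  PNT prediction ≈ 2.1196.

π(398) = 78 and π(969) = 163, so π(969)/π(398) ≈ 2.0897. The PNT-predicted ratio is (969/ln(969)) / (398/ln(398)) ≈ 2.1196. The two agree to within a few percent, as expected.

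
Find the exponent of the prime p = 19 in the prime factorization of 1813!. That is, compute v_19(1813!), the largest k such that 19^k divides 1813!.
v_19(1813!) = 100

Legendre's formula: v_p(n!) = Σ_{k ≥ 1} ⌊n / p^k⌋. For p = 19, n = 1813, the terms are:
  ⌊1813/19^1⌋ = ⌊1813/19⌋ = 95
  ⌊1813/19^2⌋ = ⌊1813/361⌋ = 5
(the next term ⌊1813/19^3⌋ = 0, terminating the sum). Summing: v_19(1813!) = 95 + 5 = 100.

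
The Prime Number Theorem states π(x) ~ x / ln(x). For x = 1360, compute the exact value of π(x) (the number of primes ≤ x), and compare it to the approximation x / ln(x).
π(1360) = 217;  x/ln(x) ≈ 188.49;  relative error ≈ 13.14%.

Directly count primes up to 1360: π(1360) = 217. The PNT approximation gives 1360/ln(1360) ≈ 1360/7.21524 ≈ 188.49. Relative error (π(x) − x/ln(x)) / π(x) ≈ 13.14%; the approximation is known to undercount slightly (Li(x) is a better estimate).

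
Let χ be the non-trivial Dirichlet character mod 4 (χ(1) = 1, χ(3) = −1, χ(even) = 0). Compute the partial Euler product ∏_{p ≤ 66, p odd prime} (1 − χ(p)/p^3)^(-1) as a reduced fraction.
∏ = 126115667482028600084463789626710364805572778792731/130156894276470431285217911893722225289762827141120

The odd primes p ≤ 66 are [3, 5, 7, 11, 13, 17, 19, 23, 29, 31, 37, 41, 43, 47, 53, 59, 61]. For each, χ(p) = 1 if p ≡ 1 mod 4, χ(p) = −1 if p ≡ 3 mod 4. Taking (1 − χ(p)/p^3)^(-1) = p^3/(p^3 − χ(p)): (1 − (-1)/3^3)^(-1) · (1 − (1)/5^3)^(-1) · (1 − (-1)/7^3)^(-1) · (1 − (-1)/11^3)^(-1) · (1 − (1)/13^3)^(-1) · (1 − (1)/17^3)^(-1) · (1 − (-1)/19^3)^(-1) · (1 − (-1)/23^3)^(-1) · (1 − (1)/29^3)^(-1) · (1 − (-1)/31^3)^(-1) · (1 − (1)/37^3)^(-1) · (1 − (1)/41^3)^(-1) · (1 − (-1)/43^3)^(-1) · (1 − (-1)/47^3)^(-1) · (1 − (1)/53^3)^(-1) · (1 − (-1)/59^3)^(-1) · (1 − (1)/61^3)^(-1) = 126115667482028600084463789626710364805572778792731/130156894276470431285217911893722225289762827141120.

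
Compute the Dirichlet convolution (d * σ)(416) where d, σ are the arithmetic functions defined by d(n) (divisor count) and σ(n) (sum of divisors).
(d * σ)(416) = 3504

Divisors of 416: [1, 2, 4, 8, 13, 16, 26, 32, 52, 104, 208, 416]. For each d | 416:
  d = 1: d(1) · σ(416/1) = 1 · 882 = 882
  d = 2: d(2) · σ(416/2) = 2 · 434 = 868
  d = 4: d(4) · σ(416/4) = 3 · 210 = 630
  d = 8: d(8) · σ(416/8) = 4 · 98 = 392
  d = 13: d(13) · σ(416/13) = 2 · 63 = 126
  d = 16: d(16) · σ(416/16) = 5 · 42 = 210
  d = 26: d(26) · σ(416/26) = 4 · 31 = 124
  d = 32: d(32) · σ(416/32) = 6 · 14 = 84
  d = 52: d(52) · σ(416/52) = 6 · 15 = 90
  d = 104: d(104) · σ(416/104) = 8 · 7 = 56
  d = 208: d(208) · σ(416/208) = 10 · 3 = 30
  d = 416: d(416) · σ(416/416) = 12 · 1 = 12
Summing: (d * σ)(416) = 882 + 868 + 630 + 392 + 126 + 210 + 124 + 84 + 90 + 56 + 30 + 12 = 3504.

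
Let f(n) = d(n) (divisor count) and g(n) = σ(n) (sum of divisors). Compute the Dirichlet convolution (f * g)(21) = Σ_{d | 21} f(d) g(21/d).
(d * σ)(21) = 60

Divisors of 21: [1, 3, 7, 21]. For each d | 21:
  d = 1: d(1) · σ(21/1) = 1 · 32 = 32
  d = 3: d(3) · σ(21/3) = 2 · 8 = 16
  d = 7: d(7) · σ(21/7) = 2 · 4 = 8
  d = 21: d(21) · σ(21/21) = 4 · 1 = 4
Summing: (d * σ)(21) = 32 + 16 + 8 + 4 = 60.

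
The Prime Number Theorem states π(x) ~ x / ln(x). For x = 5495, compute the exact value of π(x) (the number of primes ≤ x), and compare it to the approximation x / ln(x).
π(5495) = 725;  x/ln(x) ≈ 638.09;  relative error ≈ 11.99%.

Directly count primes up to 5495: π(5495) = 725. The PNT approximation gives 5495/ln(5495) ≈ 5495/8.61159 ≈ 638.09. Relative error (π(x) − x/ln(x)) / π(x) ≈ 11.99%; the approximation is known to undercount slightly (Li(x) is a better estimate).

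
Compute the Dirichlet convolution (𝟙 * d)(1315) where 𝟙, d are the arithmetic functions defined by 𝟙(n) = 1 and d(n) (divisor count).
(𝟙 * d)(1315) = 9

Divisors of 1315: [1, 5, 263, 1315]. For each d | 1315:
  d = 1: 𝟙(1) · d(1315/1) = 1 · 4 = 4
  d = 5: 𝟙(5) · d(1315/5) = 1 · 2 = 2
  d = 263: 𝟙(263) · d(1315/263) = 1 · 2 = 2
  d = 1315: 𝟙(1315) · d(1315/1315) = 1 · 1 = 1
Summing: (𝟙 * d)(1315) = 4 + 2 + 2 + 1 = 9.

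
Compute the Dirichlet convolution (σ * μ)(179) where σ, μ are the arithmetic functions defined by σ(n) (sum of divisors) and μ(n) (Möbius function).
(σ * μ)(179) = 179

Divisors of 179: [1, 179]. For each d | 179:
  d = 1: σ(1) · μ(179/1) = 1 · -1 = -1
  d = 179: σ(179) · μ(179/179) = 180 · 1 = 180
Summing: (σ * μ)(179) = -1 + 180 = 179.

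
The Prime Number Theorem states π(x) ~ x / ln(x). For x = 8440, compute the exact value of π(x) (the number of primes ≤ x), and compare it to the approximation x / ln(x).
π(8440) = 1055;  x/ln(x) ≈ 933.55;  relative error ≈ 11.51%.

Directly count primes up to 8440: π(8440) = 1055. The PNT approximation gives 8440/ln(8440) ≈ 8440/9.04074 ≈ 933.55. Relative error (π(x) − x/ln(x)) / π(x) ≈ 11.51%; the approximation is known to undercount slightly (Li(x) is a better estimate).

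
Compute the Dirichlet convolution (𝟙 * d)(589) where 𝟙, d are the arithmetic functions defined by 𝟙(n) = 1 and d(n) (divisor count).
(𝟙 * d)(589) = 9

Divisors of 589: [1, 19, 31, 589]. For each d | 589:
  d = 1: 𝟙(1) · d(589/1) = 1 · 4 = 4
  d = 19: 𝟙(19) · d(589/19) = 1 · 2 = 2
  d = 31: 𝟙(31) · d(589/31) = 1 · 2 = 2
  d = 589: 𝟙(589) · d(589/589) = 1 · 1 = 1
Summing: (𝟙 * d)(589) = 4 + 2 + 2 + 1 = 9.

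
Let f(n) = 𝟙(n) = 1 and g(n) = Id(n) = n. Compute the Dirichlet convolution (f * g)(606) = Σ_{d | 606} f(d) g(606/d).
(𝟙 * Id)(606) = 1224

Divisors of 606: [1, 2, 3, 6, 101, 202, 303, 606]. For each d | 606:
  d = 1: 𝟙(1) · Id(606/1) = 1 · 606 = 606
  d = 2: 𝟙(2) · Id(606/2) = 1 · 303 = 303
  d = 3: 𝟙(3) · Id(606/3) = 1 · 202 = 202
  d = 6: 𝟙(6) · Id(606/6) = 1 · 101 = 101
  d = 101: 𝟙(101) · Id(606/101) = 1 · 6 = 6
  d = 202: 𝟙(202) · Id(606/202) = 1 · 3 = 3
  d = 303: 𝟙(303) · Id(606/303) = 1 · 2 = 2
  d = 606: 𝟙(606) · Id(606/606) = 1 · 1 = 1
Summing: (𝟙 * Id)(606) = 606 + 303 + 202 + 101 + 6 + 3 + 2 + 1 = 1224.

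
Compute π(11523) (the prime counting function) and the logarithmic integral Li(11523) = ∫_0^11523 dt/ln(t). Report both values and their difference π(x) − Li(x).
π(11523) = 1389;  Li(11523) ≈ 1410.21;  π(x) − Li(x) ≈ -21.21.

Direct count of primes ≤ 11523 gives π(11523) = 1389. Numerical evaluation of the logarithmic integral gives Li(11523) ≈ 1410.21. The difference π(x) − Li(x) ≈ -21.21 is typically negative for small/moderate x (Li(x) overestimates), though Littlewood's theorem shows this sign changes infinitely often.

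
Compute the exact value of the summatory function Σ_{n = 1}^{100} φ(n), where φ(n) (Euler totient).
Σ_{n ≤ 100} φ(n) = 3044

Compute φ(n) for each 1 ≤ n ≤ 100: φ(1) = 1, φ(2) = 1, φ(3) = 2, φ(4) = 2, φ(5) = 4, φ(6) = 2, φ(7) = 6, φ(8) = 4, φ(9) = 6, φ(10) = 4, φ(11) = 10, φ(12) = 4, φ(13) = 12, φ(14) = 6, φ(15) = 8, φ(16) = 8, φ(17) = 16, φ(18) = 6, φ(19) = 18, φ(20) = 8, φ(21) = 12, φ(22) = 10, φ(23) = 22, φ(24) = 8, φ(25) = 20, φ(26) = 12, φ(27) = 18, φ(28) = 12, φ(29) = 28, φ(30) = 8, φ(31) = 30, φ(32) = 16, φ(33) = 20, φ(34) = 16, φ(35) = 24, φ(36) = 12, φ(37) = 36, φ(38) = 18, φ(39) = 24, φ(40) = 16, φ(41) = 40, φ(42) = 12, φ(43) = 42, φ(44) = 20, φ(45) = 24, φ(46) = 22, φ(47) = 46, φ(48) = 16, φ(49) = 42, φ(50) = 20, φ(51) = 32, φ(52) = 24, φ(53) = 52, φ(54) = 18, φ(55) = 40, φ(56) = 24, φ(57) = 36, φ(58) = 28, φ(59) = 58, φ(60) = 16, φ(61) = 60, φ(62) = 30, φ(63) = 36, φ(64) = 32, φ(65) = 48, φ(66) = 20, φ(67) = 66, φ(68) = 32, φ(69) = 44, φ(70) = 24, φ(71) = 70, φ(72) = 24, φ(73) = 72, φ(74) = 36, φ(75) = 40, φ(76) = 36, φ(77) = 60, φ(78) = 24, φ(79) = 78, φ(80) = 32, φ(81) = 54, φ(82) = 40, φ(83) = 82, φ(84) = 24, φ(85) = 64, φ(86) = 42, φ(87) = 56, φ(88) = 40, φ(89) = 88, φ(90) = 24, φ(91) = 72, φ(92) = 44, φ(93) = 60, φ(94) = 46, φ(95) = 72, φ(96) = 32, φ(97) = 96, φ(98) = 42, φ(99) = 60, φ(100) = 40. Summing all 100 values: 3044. (Average order: Σ_{n ≤ x} φ(n) ~ (3/π²) x². For x = 100, (3/π²)·100² ≈ 3039.64.)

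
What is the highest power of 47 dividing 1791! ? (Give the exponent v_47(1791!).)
v_47(1791!) = 38

Legendre's formula: v_p(n!) = Σ_{k ≥ 1} ⌊n / p^k⌋. For p = 47, n = 1791, the terms are:
  ⌊1791/47^1⌋ = ⌊1791/47⌋ = 38
(the next term ⌊1791/47^2⌋ = 0, terminating the sum). Summing: v_47(1791!) = 38 = 38.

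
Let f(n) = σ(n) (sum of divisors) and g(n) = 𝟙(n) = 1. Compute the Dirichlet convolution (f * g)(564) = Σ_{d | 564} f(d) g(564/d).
(σ * 𝟙)(564) = 2695

Divisors of 564: [1, 2, 3, 4, 6, 12, 47, 94, 141, 188, 282, 564]. For each d | 564:
  d = 1: σ(1) · 𝟙(564/1) = 1 · 1 = 1
  d = 2: σ(2) · 𝟙(564/2) = 3 · 1 = 3
  d = 3: σ(3) · 𝟙(564/3) = 4 · 1 = 4
  d = 4: σ(4) · 𝟙(564/4) = 7 · 1 = 7
  d = 6: σ(6) · 𝟙(564/6) = 12 · 1 = 12
  d = 12: σ(12) · 𝟙(564/12) = 28 · 1 = 28
  d = 47: σ(47) · 𝟙(564/47) = 48 · 1 = 48
  d = 94: σ(94) · 𝟙(564/94) = 144 · 1 = 144
  d = 141: σ(141) · 𝟙(564/141) = 192 · 1 = 192
  d = 188: σ(188) · 𝟙(564/188) = 336 · 1 = 336
  d = 282: σ(282) · 𝟙(564/282) = 576 · 1 = 576
  d = 564: σ(564) · 𝟙(564/564) = 1344 · 1 = 1344
Summing: (σ * 𝟙)(564) = 1 + 3 + 4 + 7 + 12 + 28 + 48 + 144 + 192 + 336 + 576 + 1344 = 2695.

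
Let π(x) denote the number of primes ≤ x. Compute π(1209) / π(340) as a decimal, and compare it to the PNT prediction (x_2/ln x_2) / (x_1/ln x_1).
π(1209)/π(340) = 197/68 ≈ 2.8971;  PNT prediction ≈ 2.9203.

π(340) = 68 and π(1209) = 197, so π(1209)/π(340) ≈ 2.8971. The PNT-predicted ratio is (1209/ln(1209)) / (340/ln(340)) ≈ 2.9203. The two agree to within a few percent, as expected.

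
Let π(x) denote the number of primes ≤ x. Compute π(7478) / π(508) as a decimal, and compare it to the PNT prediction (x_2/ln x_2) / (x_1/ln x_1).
π(7478)/π(508) = 946/96 ≈ 9.8542;  PNT prediction ≈ 10.2823.

π(508) = 96 and π(7478) = 946, so π(7478)/π(508) ≈ 9.8542. The PNT-predicted ratio is (7478/ln(7478)) / (508/ln(508)) ≈ 10.2823. The two agree to within a few percent, as expected.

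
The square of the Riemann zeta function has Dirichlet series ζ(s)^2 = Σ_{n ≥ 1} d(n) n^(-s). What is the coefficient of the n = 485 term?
d(485) = 4

ζ(s)^2 = (Σ 1/m^s)(Σ 1/k^s). The coefficient of 1/n^s in the product is the number of ordered pairs (m, k) with mk = n, which equals d(n). For n = 485, divisors are [1, 5, 97, 485], so d(485) = 4.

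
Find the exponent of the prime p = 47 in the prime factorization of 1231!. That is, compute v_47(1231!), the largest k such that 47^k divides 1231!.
v_47(1231!) = 26

Legendre's formula: v_p(n!) = Σ_{k ≥ 1} ⌊n / p^k⌋. For p = 47, n = 1231, the terms are:
  ⌊1231/47^1⌋ = ⌊1231/47⌋ = 26
(the next term ⌊1231/47^2⌋ = 0, terminating the sum). Summing: v_47(1231!) = 26 = 26.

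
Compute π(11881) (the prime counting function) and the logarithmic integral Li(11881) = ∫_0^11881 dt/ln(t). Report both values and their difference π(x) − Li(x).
π(11881) = 1423;  Li(11881) ≈ 1448.42;  π(x) − Li(x) ≈ -25.42.

Direct count of primes ≤ 11881 gives π(11881) = 1423. Numerical evaluation of the logarithmic integral gives Li(11881) ≈ 1448.42. The difference π(x) − Li(x) ≈ -25.42 is typically negative for small/moderate x (Li(x) overestimates), though Littlewood's theorem shows this sign changes infinitely often.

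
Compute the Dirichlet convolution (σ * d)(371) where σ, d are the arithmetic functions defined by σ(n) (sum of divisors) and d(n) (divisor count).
(σ * d)(371) = 560

Divisors of 371: [1, 7, 53, 371]. For each d | 371:
  d = 1: σ(1) · d(371/1) = 1 · 4 = 4
  d = 7: σ(7) · d(371/7) = 8 · 2 = 16
  d = 53: σ(53) · d(371/53) = 54 · 2 = 108
  d = 371: σ(371) · d(371/371) = 432 · 1 = 432
Summing: (σ * d)(371) = 4 + 16 + 108 + 432 = 560.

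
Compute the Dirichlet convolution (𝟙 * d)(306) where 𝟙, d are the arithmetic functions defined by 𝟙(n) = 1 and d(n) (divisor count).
(𝟙 * d)(306) = 54

Divisors of 306: [1, 2, 3, 6, 9, 17, 18, 34, 51, 102, 153, 306]. For each d | 306:
  d = 1: 𝟙(1) · d(306/1) = 1 · 12 = 12
  d = 2: 𝟙(2) · d(306/2) = 1 · 6 = 6
  d = 3: 𝟙(3) · d(306/3) = 1 · 8 = 8
  d = 6: 𝟙(6) · d(306/6) = 1 · 4 = 4
  d = 9: 𝟙(9) · d(306/9) = 1 · 4 = 4
  d = 17: 𝟙(17) · d(306/17) = 1 · 6 = 6
  d = 18: 𝟙(18) · d(306/18) = 1 · 2 = 2
  d = 34: 𝟙(34) · d(306/34) = 1 · 3 = 3
  d = 51: 𝟙(51) · d(306/51) = 1 · 4 = 4
  d = 102: 𝟙(102) · d(306/102) = 1 · 2 = 2
  d = 153: 𝟙(153) · d(306/153) = 1 · 2 = 2
  d = 306: 𝟙(306) · d(306/306) = 1 · 1 = 1
Summing: (𝟙 * d)(306) = 12 + 6 + 8 + 4 + 4 + 6 + 2 + 3 + 4 + 2 + 2 + 1 = 54.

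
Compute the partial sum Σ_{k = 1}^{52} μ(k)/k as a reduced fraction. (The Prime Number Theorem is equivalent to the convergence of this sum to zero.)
Σ μ(k)/k = -184943596214571/204963260862830470

Values of μ(k) for 1 ≤ k ≤ 52: μ(1) = 1, μ(2) = -1, μ(3) = -1, μ(5) = -1, μ(6) = 1, μ(7) = -1, μ(10) = 1, μ(11) = -1, μ(13) = -1, μ(14) = 1, μ(15) = 1, μ(17) = -1, μ(19) = -1, μ(21) = 1, μ(22) = 1, μ(23) = -1, μ(26) = 1, μ(29) = -1, μ(30) = -1, μ(31) = -1, μ(33) = 1, μ(34) = 1, μ(35) = 1, μ(37) = -1, μ(38) = 1, μ(39) = 1, μ(41) = -1, μ(42) = -1, μ(43) = -1, μ(46) = 1, μ(47) = -1, μ(51) = 1, with μ = 0 on non-squarefree integers. Summing μ(k)/k for k where μ(k) ≠ 0 gives -184943596214571/204963260862830470 ≈ -0.0009. (PNT ⟺ this sum → 0 as n → ∞.)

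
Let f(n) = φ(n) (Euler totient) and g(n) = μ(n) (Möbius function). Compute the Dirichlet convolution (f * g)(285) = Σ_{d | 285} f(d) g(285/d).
(φ * μ)(285) = 51

Divisors of 285: [1, 3, 5, 15, 19, 57, 95, 285]. For each d | 285:
  d = 1: φ(1) · μ(285/1) = 1 · -1 = -1
  d = 3: φ(3) · μ(285/3) = 2 · 1 = 2
  d = 5: φ(5) · μ(285/5) = 4 · 1 = 4
  d = 15: φ(15) · μ(285/15) = 8 · -1 = -8
  d = 19: φ(19) · μ(285/19) = 18 · 1 = 18
  d = 57: φ(57) · μ(285/57) = 36 · -1 = -36
  d = 95: φ(95) · μ(285/95) = 72 · -1 = -72
  d = 285: φ(285) · μ(285/285) = 144 · 1 = 144
Summing: (φ * μ)(285) = -1 + 2 + 4 + -8 + 18 + -36 + -72 + 144 = 51.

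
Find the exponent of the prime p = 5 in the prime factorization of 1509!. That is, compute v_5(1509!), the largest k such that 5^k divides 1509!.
v_5(1509!) = 375

Legendre's formula: v_p(n!) = Σ_{k ≥ 1} ⌊n / p^k⌋. For p = 5, n = 1509, the terms are:
  ⌊1509/5^1⌋ = ⌊1509/5⌋ = 301
  ⌊1509/5^2⌋ = ⌊1509/25⌋ = 60
  ⌊1509/5^3⌋ = ⌊1509/125⌋ = 12
  ⌊1509/5^4⌋ = ⌊1509/625⌋ = 2
(the next term ⌊1509/5^5⌋ = 0, terminating the sum). Summing: v_5(1509!) = 301 + 60 + 12 + 2 = 375.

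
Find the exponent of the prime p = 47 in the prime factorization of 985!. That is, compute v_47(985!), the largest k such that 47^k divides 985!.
v_47(985!) = 20

Legendre's formula: v_p(n!) = Σ_{k ≥ 1} ⌊n / p^k⌋. For p = 47, n = 985, the terms are:
  ⌊985/47^1⌋ = ⌊985/47⌋ = 20
(the next term ⌊985/47^2⌋ = 0, terminating the sum). Summing: v_47(985!) = 20 = 20.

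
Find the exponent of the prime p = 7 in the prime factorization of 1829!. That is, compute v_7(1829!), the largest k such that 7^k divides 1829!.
v_7(1829!) = 303

Legendre's formula: v_p(n!) = Σ_{k ≥ 1} ⌊n / p^k⌋. For p = 7, n = 1829, the terms are:
  ⌊1829/7^1⌋ = ⌊1829/7⌋ = 261
  ⌊1829/7^2⌋ = ⌊1829/49⌋ = 37
  ⌊1829/7^3⌋ = ⌊1829/343⌋ = 5
(the next term ⌊1829/7^4⌋ = 0, terminating the sum). Summing: v_7(1829!) = 261 + 37 + 5 = 303.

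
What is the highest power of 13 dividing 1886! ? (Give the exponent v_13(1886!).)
v_13(1886!) = 156

Legendre's formula: v_p(n!) = Σ_{k ≥ 1} ⌊n / p^k⌋. For p = 13, n = 1886, the terms are:
  ⌊1886/13^1⌋ = ⌊1886/13⌋ = 145
  ⌊1886/13^2⌋ = ⌊1886/169⌋ = 11
(the next term ⌊1886/13^3⌋ = 0, terminating the sum). Summing: v_13(1886!) = 145 + 11 = 156.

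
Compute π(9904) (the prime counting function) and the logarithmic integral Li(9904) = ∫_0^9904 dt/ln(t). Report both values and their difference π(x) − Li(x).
π(9904) = 1221;  Li(9904) ≈ 1235.71;  π(x) − Li(x) ≈ -14.71.

Direct count of primes ≤ 9904 gives π(9904) = 1221. Numerical evaluation of the logarithmic integral gives Li(9904) ≈ 1235.71. The difference π(x) − Li(x) ≈ -14.71 is typically negative for small/moderate x (Li(x) overestimates), though Littlewood's theorem shows this sign changes infinitely often.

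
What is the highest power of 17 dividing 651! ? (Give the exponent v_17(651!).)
v_17(651!) = 40

Legendre's formula: v_p(n!) = Σ_{k ≥ 1} ⌊n / p^k⌋. For p = 17, n = 651, the terms are:
  ⌊651/17^1⌋ = ⌊651/17⌋ = 38
  ⌊651/17^2⌋ = ⌊651/289⌋ = 2
(the next term ⌊651/17^3⌋ = 0, terminating the sum). Summing: v_17(651!) = 38 + 2 = 40.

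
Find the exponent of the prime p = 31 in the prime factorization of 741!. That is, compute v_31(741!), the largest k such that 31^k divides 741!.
v_31(741!) = 23

Legendre's formula: v_p(n!) = Σ_{k ≥ 1} ⌊n / p^k⌋. For p = 31, n = 741, the terms are:
  ⌊741/31^1⌋ = ⌊741/31⌋ = 23
(the next term ⌊741/31^2⌋ = 0, terminating the sum). Summing: v_31(741!) = 23 = 23.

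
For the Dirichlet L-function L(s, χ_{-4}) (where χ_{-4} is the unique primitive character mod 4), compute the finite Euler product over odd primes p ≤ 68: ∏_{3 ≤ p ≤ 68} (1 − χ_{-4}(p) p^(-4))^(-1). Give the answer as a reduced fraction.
∏ = 1651066280281380138536686837541579766361280941939967829361597654494040671703/1669523570694536178861740034086625672835197425049896317943747132528787456000

The odd primes p ≤ 68 are [3, 5, 7, 11, 13, 17, 19, 23, 29, 31, 37, 41, 43, 47, 53, 59, 61, 67]. For each, χ(p) = 1 if p ≡ 1 mod 4, χ(p) = −1 if p ≡ 3 mod 4. Taking (1 − χ(p)/p^4)^(-1) = p^4/(p^4 − χ(p)): (1 − (-1)/3^4)^(-1) · (1 − (1)/5^4)^(-1) · (1 − (-1)/7^4)^(-1) · (1 − (-1)/11^4)^(-1) · (1 − (1)/13^4)^(-1) · (1 − (1)/17^4)^(-1) · (1 − (-1)/19^4)^(-1) · (1 − (-1)/23^4)^(-1) · (1 − (1)/29^4)^(-1) · (1 − (-1)/31^4)^(-1) · (1 − (1)/37^4)^(-1) · (1 − (1)/41^4)^(-1) · (1 − (-1)/43^4)^(-1) · (1 − (-1)/47^4)^(-1) · (1 − (1)/53^4)^(-1) · (1 − (-1)/59^4)^(-1) · (1 − (1)/61^4)^(-1) · (1 − (-1)/67^4)^(-1) = 1651066280281380138536686837541579766361280941939967829361597654494040671703/1669523570694536178861740034086625672835197425049896317943747132528787456000.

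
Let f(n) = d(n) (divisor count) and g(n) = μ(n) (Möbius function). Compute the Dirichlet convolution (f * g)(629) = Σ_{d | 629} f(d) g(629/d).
(d * μ)(629) = 1

Divisors of 629: [1, 17, 37, 629]. For each d | 629:
  d = 1: d(1) · μ(629/1) = 1 · 1 = 1
  d = 17: d(17) · μ(629/17) = 2 · -1 = -2
  d = 37: d(37) · μ(629/37) = 2 · -1 = -2
  d = 629: d(629) · μ(629/629) = 4 · 1 = 4
Summing: (d * μ)(629) = 1 + -2 + -2 + 4 = 1.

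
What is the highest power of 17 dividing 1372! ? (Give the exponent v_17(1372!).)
v_17(1372!) = 84

Legendre's formula: v_p(n!) = Σ_{k ≥ 1} ⌊n / p^k⌋. For p = 17, n = 1372, the terms are:
  ⌊1372/17^1⌋ = ⌊1372/17⌋ = 80
  ⌊1372/17^2⌋ = ⌊1372/289⌋ = 4
(the next term ⌊1372/17^3⌋ = 0, terminating the sum). Summing: v_17(1372!) = 80 + 4 = 84.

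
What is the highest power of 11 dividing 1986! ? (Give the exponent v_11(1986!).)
v_11(1986!) = 197

Legendre's formula: v_p(n!) = Σ_{k ≥ 1} ⌊n / p^k⌋. For p = 11, n = 1986, the terms are:
  ⌊1986/11^1⌋ = ⌊1986/11⌋ = 180
  ⌊1986/11^2⌋ = ⌊1986/121⌋ = 16
  ⌊1986/11^3⌋ = ⌊1986/1331⌋ = 1
(the next term ⌊1986/11^4⌋ = 0, terminating the sum). Summing: v_11(1986!) = 180 + 16 + 1 = 197.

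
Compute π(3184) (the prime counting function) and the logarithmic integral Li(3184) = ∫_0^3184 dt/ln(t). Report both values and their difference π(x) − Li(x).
π(3184) = 450;  Li(3184) ≈ 465.66;  π(x) − Li(x) ≈ -15.66.

Direct count of primes ≤ 3184 gives π(3184) = 450. Numerical evaluation of the logarithmic integral gives Li(3184) ≈ 465.66. The difference π(x) − Li(x) ≈ -15.66 is typically negative for small/moderate x (Li(x) overestimates), though Littlewood's theorem shows this sign changes infinitely often.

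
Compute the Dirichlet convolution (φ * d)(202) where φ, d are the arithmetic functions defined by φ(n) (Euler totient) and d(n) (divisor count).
(φ * d)(202) = 306

Divisors of 202: [1, 2, 101, 202]. For each d | 202:
  d = 1: φ(1) · d(202/1) = 1 · 4 = 4
  d = 2: φ(2) · d(202/2) = 1 · 2 = 2
  d = 101: φ(101) · d(202/101) = 100 · 2 = 200
  d = 202: φ(202) · d(202/202) = 100 · 1 = 100
Summing: (φ * d)(202) = 4 + 2 + 200 + 100 = 306.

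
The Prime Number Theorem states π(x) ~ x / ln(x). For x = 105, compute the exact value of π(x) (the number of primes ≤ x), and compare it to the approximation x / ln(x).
π(105) = 27;  x/ln(x) ≈ 22.56;  relative error ≈ 16.44%.

Directly count primes up to 105: π(105) = 27. The PNT approximation gives 105/ln(105) ≈ 105/4.65396 ≈ 22.56. Relative error (π(x) − x/ln(x)) / π(x) ≈ 16.44%; the approximation is known to undercount slightly (Li(x) is a better estimate).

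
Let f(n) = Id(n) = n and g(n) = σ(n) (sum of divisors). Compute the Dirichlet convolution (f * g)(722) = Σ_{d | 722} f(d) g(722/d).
(Id * σ)(722) = 5610

Divisors of 722: [1, 2, 19, 38, 361, 722]. For each d | 722:
  d = 1: Id(1) · σ(722/1) = 1 · 1143 = 1143
  d = 2: Id(2) · σ(722/2) = 2 · 381 = 762
  d = 19: Id(19) · σ(722/19) = 19 · 60 = 1140
  d = 38: Id(38) · σ(722/38) = 38 · 20 = 760
  d = 361: Id(361) · σ(722/361) = 361 · 3 = 1083
  d = 722: Id(722) · σ(722/722) = 722 · 1 = 722
Summing: (Id * σ)(722) = 1143 + 762 + 1140 + 760 + 1083 + 722 = 5610.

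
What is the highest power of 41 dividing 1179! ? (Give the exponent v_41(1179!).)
v_41(1179!) = 28

Legendre's formula: v_p(n!) = Σ_{k ≥ 1} ⌊n / p^k⌋. For p = 41, n = 1179, the terms are:
  ⌊1179/41^1⌋ = ⌊1179/41⌋ = 28
(the next term ⌊1179/41^2⌋ = 0, terminating the sum). Summing: v_41(1179!) = 28 = 28.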